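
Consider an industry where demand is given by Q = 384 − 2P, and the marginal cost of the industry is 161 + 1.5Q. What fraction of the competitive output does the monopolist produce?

Q_m/Q_c = 0.8

Inverting demand: P = 192 − 0.5Q.
A monopolist chooses Q where MR = MC. MR = 192 − Q; setting this equal to 161 + 1.5Q gives Q = 12.4 and P = 185.8.
Under competition P = MC: 192 − 0.5Q = 161 + 1.5Q ⇒ Q = 15.5, P = 184.25.
Ratio Q_m/Q_c = 12.4/15.5 = 0.8.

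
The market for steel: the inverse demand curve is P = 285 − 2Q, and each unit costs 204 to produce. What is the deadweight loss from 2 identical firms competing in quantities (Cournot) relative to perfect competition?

DWL = 182.25

Perfect competition: P = MC = 204, so 285 − 2Q = 204 and Q = 40.5.
With 2 symmetric Cournot firms, each firm's FOC gives 285 − 6q = 204, so q = 13.5, Q = 2·13.5 = 27, and P = 231.
DWL is the triangle between Q = 27 and Q = 40.5: ½·(40.5 − 27)·(231 − 204) = 182.25.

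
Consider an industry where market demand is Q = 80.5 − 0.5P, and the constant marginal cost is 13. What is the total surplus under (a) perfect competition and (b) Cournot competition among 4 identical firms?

Competition: TS = 5476; Cournot: TS = 5256.96

Inverting demand: P = 161 − 2Q.
Perfect competition: P = MC = 13, so 161 − 2Q = 13 and Q = 74.
CS = ½·(161 − 13)·74 = 5476; PS = (13 − 13)·74 = 0; TS = 5476.
Cournot with 4 identical firms: the symmetric best-response condition is 161 − 10q = 13. Each firm produces q = 14.8, total output Q = 59.2, price P = 42.6.
CS = ½·(161 − 42.6)·59.2 = 3504.64; PS = (42.6 − 13)·59.2 = 1752.32; TS = 5256.96.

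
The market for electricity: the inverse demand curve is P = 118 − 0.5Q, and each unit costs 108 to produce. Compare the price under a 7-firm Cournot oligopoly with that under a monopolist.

Cournot: P = 109.25; Monopoly: P = 113

In a 7-firm Cournot equilibrium, symmetry and the first-order condition give q = (118 − 108)/(4) = 2.5. So Q = 17.5 and P = 109.25.
A monopolist chooses Q where MR = MC. MR = 118 − Q; setting this equal to 108 gives Q = 10 and P = 113.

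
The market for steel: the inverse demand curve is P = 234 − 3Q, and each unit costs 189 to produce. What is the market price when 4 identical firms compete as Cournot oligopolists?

Cournot with 4 identical firms: the symmetric best-response condition is 234 − 15q = 189. Each firm produces q = 3, total output Q = 12, price P = 198.

P = 198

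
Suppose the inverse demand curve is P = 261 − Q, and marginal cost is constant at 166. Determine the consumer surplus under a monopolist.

The monopolist equates marginal revenue to marginal cost: 261 − 2Q = 166, so Q = 47.5. From demand, P = 213.5.
CS = ½·(261 − 213.5)·47.5 = 1128.125.

CS = 1128.125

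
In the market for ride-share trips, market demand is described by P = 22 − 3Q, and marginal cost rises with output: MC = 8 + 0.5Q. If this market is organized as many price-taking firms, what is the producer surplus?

Under competition P = MC: 22 − 3Q = 8 + 0.5Q ⇒ Q = 4, P = 10.
PS = P·Q − VC(Q) = 10·4 − (8·4 + ½·0.5·4²) = 4.

PS = 4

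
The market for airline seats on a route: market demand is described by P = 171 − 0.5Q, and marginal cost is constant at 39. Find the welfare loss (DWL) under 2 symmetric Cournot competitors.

DWL = 1936

Competitive firms price at marginal cost: P = 39, giving Q = 264.
With 2 symmetric Cournot firms, each firm's FOC gives 171 − 1.5q = 39, so q = 88, Q = 2·88 = 176, and P = 83.
DWL is the triangle between Q = 176 and Q = 264: ½·(264 − 176)·(83 − 39) = 1936.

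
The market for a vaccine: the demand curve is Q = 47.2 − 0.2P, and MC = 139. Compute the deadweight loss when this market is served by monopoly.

Inverting demand: P = 236 − 5Q.
Perfect competition: P = MC = 139, so 236 − 5Q = 139 and Q = 19.4.
A monopolist chooses Q where MR = MC. MR = 236 − 10Q; setting this equal to 139 gives Q = 9.7 and P = 187.5.
DWL is the triangle between Q = 9.7 and Q = 19.4: ½·(19.4 − 9.7)·(187.5 − 139) = 235.225.

DWL = 235.225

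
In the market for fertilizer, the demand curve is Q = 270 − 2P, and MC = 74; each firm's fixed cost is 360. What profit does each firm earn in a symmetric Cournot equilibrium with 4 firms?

Inverting demand: P = 135 − 0.5Q.
In a 4-firm Cournot equilibrium, symmetry and the first-order condition give q = (135 − 74)/(2.5) = 24.4. So Q = 97.6 and P = 86.2.
Each firm's profit = (86.2 − 74)·24.4 − 360 = −62.32.

π_i = −62.32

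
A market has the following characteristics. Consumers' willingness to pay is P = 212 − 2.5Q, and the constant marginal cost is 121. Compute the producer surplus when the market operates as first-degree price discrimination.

PS = 1656.2

A perfectly discriminating monopolist sells every unit with P(Q) ≥ MC(Q), so output equals the competitive quantity Q = 36.4. Each buyer pays their reservation price, so CS = 0 and the firm captures all surplus.
PS = ½·(212 − 121)·36.4 = 1656.2.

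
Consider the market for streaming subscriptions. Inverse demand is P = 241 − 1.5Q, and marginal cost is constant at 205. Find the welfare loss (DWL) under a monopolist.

DWL = 108

Perfect competition: P = MC = 205, so 241 − 1.5Q = 205 and Q = 24.
The monopolist equates marginal revenue to marginal cost: 241 − 3Q = 205, so Q = 12. From demand, P = 223.
DWL is the triangle between Q = 12 and Q = 24: ½·(24 − 12)·(223 − 205) = 108.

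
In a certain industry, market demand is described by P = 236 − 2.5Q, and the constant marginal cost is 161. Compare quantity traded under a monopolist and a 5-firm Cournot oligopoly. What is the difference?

Monopoly sets MR = MC: 236 − 5Q = 161 ⇒ Q = 15, P = 236 − 2.5·15 = 198.5.
Cournot with 5 identical firms: the symmetric best-response condition is 236 − 15q = 161. Each firm produces q = 5, total output Q = 25, price P = 173.5.
Change in quantity traded: 25 − 15 = 10.

Q rises by 10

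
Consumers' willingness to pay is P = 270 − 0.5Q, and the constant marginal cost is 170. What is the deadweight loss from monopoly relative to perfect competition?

Under competition P = MC = 170, so Q = (270 − 170)/0.5 = 200.
The monopolist equates marginal revenue to marginal cost: 270 − Q = 170, so Q = 100. From demand, P = 220.
DWL is the triangle between Q = 100 and Q = 200: ½·(200 − 100)·(220 − 170) = 2500.

DWL = 2500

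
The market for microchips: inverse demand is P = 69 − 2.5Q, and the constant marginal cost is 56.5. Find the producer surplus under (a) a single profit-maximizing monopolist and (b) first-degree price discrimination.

Monopoly: PS = 15.625; Perfect PD: PS = 31.25

Monopoly sets MR = MC: 69 − 5Q = 56.5 ⇒ Q = 2.5, P = 69 − 2.5·2.5 = 62.75.
PS = (62.75 − 56.5)·2.5 = 15.625.
With perfect price discrimination, output is the efficient level Q = 5 (where demand meets MC), but every buyer pays their willingness to pay: CS = 0 and PS = total surplus.
PS = ½·(69 − 56.5)·5 = 31.25.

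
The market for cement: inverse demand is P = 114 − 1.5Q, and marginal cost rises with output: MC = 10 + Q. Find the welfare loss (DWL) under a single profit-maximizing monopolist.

Under competition P = MC: 114 − 1.5Q = 10 + Q ⇒ Q = 41.6, P = 51.6.
The monopolist equates marginal revenue to marginal cost: 114 − 3Q = 10 + Q, so Q = 26. From demand, P = 75.
CS = ½·(114 − 51.6)·41.6 = 1297.92; PS = (51.6·41.6 − 10·41.6 − ½·1·41.6²) = 865.28; TS = 2163.2.
CS = ½·(114 − 75)·26 = 507; PS = (75·26 − 10·26 − ½·1·26²) = 1352; TS = 1859.
DWL = 2163.2 − 1859 = 304.2.

DWL = 304.2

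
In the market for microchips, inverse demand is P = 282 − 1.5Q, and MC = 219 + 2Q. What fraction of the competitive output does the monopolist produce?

Q_m/Q_c = 0.7

The monopolist equates marginal revenue to marginal cost: 282 − 3Q = 219 + 2Q, so Q = 12.6. From demand, P = 263.1.
Under competition P = MC: 282 − 1.5Q = 219 + 2Q ⇒ Q = 18, P = 255.
Ratio Q_m/Q_c = 12.6/18 = 0.7.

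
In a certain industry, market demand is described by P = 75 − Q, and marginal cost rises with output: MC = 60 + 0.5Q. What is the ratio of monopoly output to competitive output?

A monopolist chooses Q where MR = MC. MR = 75 − 2Q; setting this equal to 60 + 0.5Q gives Q = 6 and P = 69.
Competitive equilibrium sets price equal to marginal cost: 75 − Q = 60 + 0.5Q, so Q = 10 and P = 65.
Ratio Q_m/Q_c = 6/10 = 0.6.

Q_m/Q_c = 0.6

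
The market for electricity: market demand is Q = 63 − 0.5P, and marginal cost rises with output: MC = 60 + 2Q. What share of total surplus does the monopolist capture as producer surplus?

PS/TS = 0.75

Inverting demand: P = 126 − 2Q.
Monopoly sets MR = MC: 126 − 4Q = 60 + 2Q ⇒ Q = 11, P = 126 − 2·11 = 104.
CS = ½·(126 − 104)·11 = 121.
PS = P·Q − VC(Q) = 104·11 − (60·11 + ½·2·11²) = 363.
Share captured = PS/TS = 363/484 = 0.75.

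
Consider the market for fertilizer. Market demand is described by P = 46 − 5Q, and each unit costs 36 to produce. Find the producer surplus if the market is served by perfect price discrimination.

With perfect price discrimination, output is the efficient level Q = 2 (where demand meets MC), but every buyer pays their willingness to pay: CS = 0 and PS = total surplus.
PS = ½·(46 − 36)·2 = 10.

PS = 10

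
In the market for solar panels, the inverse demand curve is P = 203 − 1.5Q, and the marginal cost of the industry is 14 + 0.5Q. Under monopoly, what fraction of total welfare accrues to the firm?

Monopoly sets MR = MC: 203 − 3Q = 14 + 0.5Q ⇒ Q = 54, P = 203 − 1.5·54 = 122.
CS = ½·(203 − 122)·54 = 2187.
PS = P·Q − VC(Q) = 122·54 − (14·54 + ½·0.5·54²) = 5103.
Share captured = PS/TS = 5103/7290 = 0.7.

PS/TS = 0.7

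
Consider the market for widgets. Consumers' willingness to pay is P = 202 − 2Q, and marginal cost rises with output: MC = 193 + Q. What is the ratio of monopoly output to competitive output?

A monopolist chooses Q where MR = MC. MR = 202 − 4Q; setting this equal to 193 + Q gives Q = 1.8 and P = 198.4.
Competitive equilibrium sets price equal to marginal cost: 202 − 2Q = 193 + Q, so Q = 3 and P = 196.
Ratio Q_m/Q_c = 1.8/3 = 0.6.

Q_m/Q_c = 0.6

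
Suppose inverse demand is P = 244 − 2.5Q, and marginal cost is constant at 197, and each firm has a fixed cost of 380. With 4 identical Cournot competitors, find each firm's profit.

Cournot with 4 identical firms: the symmetric best-response condition is 244 − 12.5q = 197. Each firm produces q = 3.76, total output Q = 15.04, price P = 206.4.
Each firm's profit = (206.4 − 197)·3.76 − 380 = −344.656.

π_i = −344.656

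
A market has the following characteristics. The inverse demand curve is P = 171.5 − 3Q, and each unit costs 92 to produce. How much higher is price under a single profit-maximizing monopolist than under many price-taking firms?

P rises by 39.75

Perfect competition: P = MC = 92, so 171.5 − 3Q = 92 and Q = 26.5.
The monopolist equates marginal revenue to marginal cost: 171.5 − 6Q = 92, so Q = 13.25. From demand, P = 131.75.
Change in price: 131.75 − 92 = 39.75.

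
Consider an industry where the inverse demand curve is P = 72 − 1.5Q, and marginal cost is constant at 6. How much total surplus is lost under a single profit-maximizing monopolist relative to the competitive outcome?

DWL = 363

Competitive firms price at marginal cost: P = 6, giving Q = 44.
The monopolist equates marginal revenue to marginal cost: 72 − 3Q = 6, so Q = 22. From demand, P = 39.
DWL is the triangle between Q = 22 and Q = 44: ½·(44 − 22)·(39 − 6) = 363.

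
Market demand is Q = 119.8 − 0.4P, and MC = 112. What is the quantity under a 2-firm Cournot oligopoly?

Inverting demand: P = 299.5 − 2.5Q.
With 2 symmetric Cournot firms, each firm's FOC gives 299.5 − 7.5q = 112, so q = 25, Q = 2·25 = 50, and P = 174.5.

Q = 50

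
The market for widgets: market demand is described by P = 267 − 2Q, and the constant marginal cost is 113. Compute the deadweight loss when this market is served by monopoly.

Perfect competition: P = MC = 113, so 267 − 2Q = 113 and Q = 77.
The monopolist equates marginal revenue to marginal cost: 267 − 4Q = 113, so Q = 38.5. From demand, P = 190.
DWL is the triangle between Q = 38.5 and Q = 77: ½·(77 − 38.5)·(190 − 113) = 1482.25.

DWL = 1482.25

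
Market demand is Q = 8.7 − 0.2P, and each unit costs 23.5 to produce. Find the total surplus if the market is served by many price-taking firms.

TS = 40

Inverting demand: P = 43.5 − 5Q.
Perfect competition: P = MC = 23.5, so 43.5 − 5Q = 23.5 and Q = 4.
CS = ½·(43.5 − 23.5)·4 = 40; PS = (23.5 − 23.5)·4 = 0; TS = 40.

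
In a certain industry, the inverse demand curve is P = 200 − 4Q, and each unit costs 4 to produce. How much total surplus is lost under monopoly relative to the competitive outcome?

DWL = 1200.5

Under competition P = MC = 4, so Q = (200 − 4)/4 = 49.
A monopolist chooses Q where MR = MC. MR = 200 − 8Q; setting this equal to 4 gives Q = 24.5 and P = 102.
DWL is the triangle between Q = 24.5 and Q = 49: ½·(49 − 24.5)·(102 − 4) = 1200.5.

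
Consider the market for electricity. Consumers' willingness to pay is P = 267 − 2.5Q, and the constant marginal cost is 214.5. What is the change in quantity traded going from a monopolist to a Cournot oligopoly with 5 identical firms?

A monopolist chooses Q where MR = MC. MR = 267 − 5Q; setting this equal to 214.5 gives Q = 10.5 and P = 240.75.
Cournot with 5 identical firms: the symmetric best-response condition is 267 − 15q = 214.5. Each firm produces q = 3.5, total output Q = 17.5, price P = 223.25.
Change in quantity traded: 17.5 − 10.5 = 7.

Q rises by 7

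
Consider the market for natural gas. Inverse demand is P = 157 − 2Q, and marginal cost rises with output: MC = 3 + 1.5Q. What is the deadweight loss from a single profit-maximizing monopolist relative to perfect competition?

DWL = 448

Competitive equilibrium sets price equal to marginal cost: 157 − 2Q = 3 + 1.5Q, so Q = 44 and P = 69.
Monopoly sets MR = MC: 157 − 4Q = 3 + 1.5Q ⇒ Q = 28, P = 157 − 2·28 = 101.
CS = ½·(157 − 69)·44 = 1936; PS = (69·44 − 3·44 − ½·1.5·44²) = 1452; TS = 3388.
CS = ½·(157 − 101)·28 = 784; PS = (101·28 − 3·28 − ½·1.5·28²) = 2156; TS = 2940.
DWL = 3388 − 2940 = 448.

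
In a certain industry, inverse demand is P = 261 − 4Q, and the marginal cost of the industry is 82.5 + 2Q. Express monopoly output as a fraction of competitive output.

A monopolist chooses Q where MR = MC. MR = 261 − 8Q; setting this equal to 82.5 + 2Q gives Q = 17.85 and P = 189.6.
Under competition P = MC: 261 − 4Q = 82.5 + 2Q ⇒ Q = 29.75, P = 142.
Ratio Q_m/Q_c = 17.85/29.75 = 0.6.

Q_m/Q_c = 0.6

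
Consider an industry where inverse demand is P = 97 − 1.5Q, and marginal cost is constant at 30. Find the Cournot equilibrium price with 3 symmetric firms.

P = 46.75

With 3 symmetric Cournot firms, each firm's FOC gives 97 − 6q = 30, so q = 67/6, Q = 3·67/6 = 33.5, and P = 46.75.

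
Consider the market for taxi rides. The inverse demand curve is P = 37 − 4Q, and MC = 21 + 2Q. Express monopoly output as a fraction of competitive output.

A monopolist chooses Q where MR = MC. MR = 37 − 8Q; setting this equal to 21 + 2Q gives Q = 1.6 and P = 30.6.
Under competition P = MC: 37 − 4Q = 21 + 2Q ⇒ Q = 8/3, P = 79/3.
Ratio Q_m/Q_c = 1.6/(8/3) = 0.6.

Q_m/Q_c = 0.6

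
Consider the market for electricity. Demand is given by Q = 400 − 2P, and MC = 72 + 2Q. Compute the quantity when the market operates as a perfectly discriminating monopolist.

Q = 51.2

Inverting demand: P = 200 − 0.5Q.
Under first-degree price discrimination the firm charges each unit its demand price and produces up to where P = MC, i.e. Q = 51.2. Consumer surplus is zero; producer surplus equals total surplus.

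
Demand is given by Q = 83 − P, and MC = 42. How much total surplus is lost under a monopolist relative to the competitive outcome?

Inverting demand: P = 83 − Q.
Competitive firms price at marginal cost: P = 42, giving Q = 41.
A monopolist chooses Q where MR = MC. MR = 83 − 2Q; setting this equal to 42 gives Q = 20.5 and P = 62.5.
DWL is the triangle between Q = 20.5 and Q = 41: ½·(41 − 20.5)·(62.5 − 42) = 210.125.

DWL = 210.125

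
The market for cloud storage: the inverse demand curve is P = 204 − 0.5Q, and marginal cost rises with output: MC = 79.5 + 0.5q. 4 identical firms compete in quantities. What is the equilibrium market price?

Cournot with 4 identical firms: the symmetric best-response condition is 204 − 2.5q = 79.5 + 0.5q. Each firm produces q = 41.5, total output Q = 166, price P = 121.

P = 121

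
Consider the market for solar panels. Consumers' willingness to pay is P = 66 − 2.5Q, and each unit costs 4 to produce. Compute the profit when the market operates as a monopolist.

Profit = 384.4

Monopoly sets MR = MC: 66 − 5Q = 4 ⇒ Q = 12.4, P = 66 − 2.5·12.4 = 35.
Profit = (35 − 4)·12.4 = 384.4.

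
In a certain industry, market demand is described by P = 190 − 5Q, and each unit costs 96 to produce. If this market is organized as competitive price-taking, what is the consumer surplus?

CS = 883.6

Under competition P = MC = 96, so Q = (190 − 96)/5 = 18.8.
CS = ½·(190 − 96)·18.8 = 883.6.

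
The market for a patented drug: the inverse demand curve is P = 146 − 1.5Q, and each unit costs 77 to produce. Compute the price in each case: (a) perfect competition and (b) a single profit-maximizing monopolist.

Competition: P = 77; Monopoly: P = 111.5

Competitive firms price at marginal cost: P = 77, giving Q = 46.
A monopolist chooses Q where MR = MC. MR = 146 − 3Q; setting this equal to 77 gives Q = 23 and P = 111.5.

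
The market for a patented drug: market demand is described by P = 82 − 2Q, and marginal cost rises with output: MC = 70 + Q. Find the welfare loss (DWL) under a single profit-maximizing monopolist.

Under competition P = MC: 82 − 2Q = 70 + Q ⇒ Q = 4, P = 74.
A monopolist chooses Q where MR = MC. MR = 82 − 4Q; setting this equal to 70 + Q gives Q = 2.4 and P = 77.2.
CS = ½·(82 − 74)·4 = 16; PS = (74·4 − 70·4 − ½·1·4²) = 8; TS = 24.
CS = ½·(82 − 77.2)·2.4 = 5.76; PS = (77.2·2.4 − 70·2.4 − ½·1·2.4²) = 14.4; TS = 20.16.
DWL = 24 − 20.16 = 3.84.

DWL = 3.84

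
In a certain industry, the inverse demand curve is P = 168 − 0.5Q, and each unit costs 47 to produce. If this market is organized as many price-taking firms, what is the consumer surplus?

Perfect competition: P = MC = 47, so 168 − 0.5Q = 47 and Q = 242.
CS = ½·(168 − 47)·242 = 14641.

CS = 14641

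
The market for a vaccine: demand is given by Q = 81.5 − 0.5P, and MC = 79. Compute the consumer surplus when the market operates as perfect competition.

Inverting demand: P = 163 − 2Q.
Under competition P = MC = 79, so Q = (163 − 79)/2 = 42.
CS = ½·(163 − 79)·42 = 1764.

CS = 1764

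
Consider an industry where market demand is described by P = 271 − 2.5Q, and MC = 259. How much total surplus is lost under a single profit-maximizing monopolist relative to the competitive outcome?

Competitive firms price at marginal cost: P = 259, giving Q = 4.8.
A monopolist chooses Q where MR = MC. MR = 271 − 5Q; setting this equal to 259 gives Q = 2.4 and P = 265.
DWL is the triangle between Q = 2.4 and Q = 4.8: ½·(4.8 − 2.4)·(265 − 259) = 7.2.

DWL = 7.2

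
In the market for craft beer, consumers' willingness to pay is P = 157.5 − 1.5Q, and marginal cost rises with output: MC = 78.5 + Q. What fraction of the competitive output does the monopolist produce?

The monopolist equates marginal revenue to marginal cost: 157.5 − 3Q = 78.5 + Q, so Q = 19.75. From demand, P = 127.875.
Competitive equilibrium sets price equal to marginal cost: 157.5 − 1.5Q = 78.5 + Q, so Q = 31.6 and P = 110.1.
Ratio Q_m/Q_c = 19.75/31.6 = 0.625.

Q_m/Q_c = 0.625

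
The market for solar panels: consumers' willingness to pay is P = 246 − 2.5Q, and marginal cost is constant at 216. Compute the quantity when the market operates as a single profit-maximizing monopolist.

Q = 6

The monopolist equates marginal revenue to marginal cost: 246 − 5Q = 216, so Q = 6. From demand, P = 231.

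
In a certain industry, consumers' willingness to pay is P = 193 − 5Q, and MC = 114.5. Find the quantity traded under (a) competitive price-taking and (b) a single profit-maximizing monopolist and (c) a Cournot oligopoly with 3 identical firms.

Perfect competition: P = MC = 114.5, so 193 − 5Q = 114.5 and Q = 15.7.
A monopolist chooses Q where MR = MC. MR = 193 − 10Q; setting this equal to 114.5 gives Q = 7.85 and P = 153.75.
In a 3-firm Cournot equilibrium, symmetry and the first-order condition give q = (193 − 114.5)/(20) = 3.925. So Q = 11.775 and P = 134.125.

Competition: Q = 15.7; Monopoly: Q = 7.85; Cournot: Q = 11.775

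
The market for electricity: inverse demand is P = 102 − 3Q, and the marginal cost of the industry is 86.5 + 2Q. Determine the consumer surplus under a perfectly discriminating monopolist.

CS = 0

A perfectly discriminating monopolist sells every unit with P(Q) ≥ MC(Q), so output equals the competitive quantity Q = 3.1. Each buyer pays their reservation price, so CS = 0 and the firm captures all surplus.
CS = 0.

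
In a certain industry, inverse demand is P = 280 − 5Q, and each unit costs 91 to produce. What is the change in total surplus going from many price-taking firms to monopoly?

Total surplus falls by 893.025

Perfect competition: P = MC = 91, so 280 − 5Q = 91 and Q = 37.8.
CS = ½·(280 − 91)·37.8 = 3572.1; PS = (91 − 91)·37.8 = 0; TS = 3572.1.
Monopoly sets MR = MC: 280 − 10Q = 91 ⇒ Q = 18.9, P = 280 − 5·18.9 = 185.5.
CS = ½·(280 − 185.5)·18.9 = 893.025; PS = (185.5 − 91)·18.9 = 1786.05; TS = 2679.075.
Change in total surplus: 2679.075 − 3572.1 = −893.025.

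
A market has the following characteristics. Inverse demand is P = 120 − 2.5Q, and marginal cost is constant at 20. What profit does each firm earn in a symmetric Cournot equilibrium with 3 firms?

π_i = 250

In a 3-firm Cournot equilibrium, symmetry and the first-order condition give q = (120 − 20)/(10) = 10. So Q = 30 and P = 45.
Each firm's profit = (45 − 20)·10 = 250.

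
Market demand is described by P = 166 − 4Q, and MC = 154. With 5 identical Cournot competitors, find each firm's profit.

Cournot with 5 identical firms: the symmetric best-response condition is 166 − 24q = 154. Each firm produces q = 0.5, total output Q = 2.5, price P = 156.
Each firm's profit = (156 − 154)·0.5 = 1.

π_i = 1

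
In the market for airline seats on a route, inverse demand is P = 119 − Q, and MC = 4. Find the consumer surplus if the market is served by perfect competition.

CS = 6612.5

Under competition P = MC = 4, so Q = (119 − 4)/1 = 115.
CS = ½·(119 − 4)·115 = 6612.5.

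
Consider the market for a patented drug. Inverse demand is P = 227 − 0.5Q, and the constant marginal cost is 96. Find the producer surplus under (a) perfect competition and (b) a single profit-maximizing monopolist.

Competition: PS = 0; Monopoly: PS = 8580.5

Competitive firms price at marginal cost: P = 96, giving Q = 262.
PS = (96 − 96)·262 = 0.
A monopolist chooses Q where MR = MC. MR = 227 − Q; setting this equal to 96 gives Q = 131 and P = 161.5.
PS = (161.5 − 96)·131 = 8580.5.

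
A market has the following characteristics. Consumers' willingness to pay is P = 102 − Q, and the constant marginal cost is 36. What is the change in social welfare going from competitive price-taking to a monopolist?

TS falls by 544.5

Competitive firms price at marginal cost: P = 36, giving Q = 66.
CS = ½·(102 − 36)·66 = 2178; PS = (36 − 36)·66 = 0; TS = 2178.
Monopoly sets MR = MC: 102 − 2Q = 36 ⇒ Q = 33, P = 102 − 33 = 69.
CS = ½·(102 − 69)·33 = 544.5; PS = (69 − 36)·33 = 1089; TS = 1633.5.
Change in social welfare: 1633.5 − 2178 = −544.5.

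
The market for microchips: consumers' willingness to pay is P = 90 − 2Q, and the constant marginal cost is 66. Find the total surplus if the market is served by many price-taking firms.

Competitive firms price at marginal cost: P = 66, giving Q = 12.
CS = ½·(90 − 66)·12 = 144; PS = (66 − 66)·12 = 0; TS = 144.

TS = 144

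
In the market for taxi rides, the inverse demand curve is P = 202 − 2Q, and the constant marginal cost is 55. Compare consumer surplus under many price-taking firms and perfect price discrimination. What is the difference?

CS falls by 5402.25

Under competition P = MC = 55, so Q = (202 − 55)/2 = 73.5.
CS = ½·(202 − 55)·73.5 = 5402.25.
A perfectly discriminating monopolist sells every unit with P(Q) ≥ MC(Q), so output equals the competitive quantity Q = 73.5. Each buyer pays their reservation price, so CS = 0 and the firm captures all surplus.
CS = 0.
Change in consumer surplus: 0 − 5402.25 = −5402.25.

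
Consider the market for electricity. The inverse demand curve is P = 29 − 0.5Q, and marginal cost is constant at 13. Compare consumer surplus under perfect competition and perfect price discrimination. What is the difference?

Perfect competition: P = MC = 13, so 29 − 0.5Q = 13 and Q = 32.
CS = ½·(29 − 13)·32 = 256.
A perfectly discriminating monopolist sells every unit with P(Q) ≥ MC(Q), so output equals the competitive quantity Q = 32. Each buyer pays their reservation price, so CS = 0 and the firm captures all surplus.
CS = 0.
Change in consumer surplus: 0 − 256 = −256.

CS falls by 256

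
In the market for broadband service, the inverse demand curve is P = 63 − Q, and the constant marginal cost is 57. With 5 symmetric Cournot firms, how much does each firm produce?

q_i = 1

With 5 symmetric Cournot firms, each firm's FOC gives 63 − 6q = 57, so q = 1, Q = 5·1 = 5, and P = 58.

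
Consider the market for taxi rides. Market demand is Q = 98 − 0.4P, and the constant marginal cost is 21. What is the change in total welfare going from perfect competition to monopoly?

Inverting demand: P = 245 − 2.5Q.
Perfect competition: P = MC = 21, so 245 − 2.5Q = 21 and Q = 89.6.
CS = ½·(245 − 21)·89.6 = 10035.2; PS = (21 − 21)·89.6 = 0; TS = 10035.2.
The monopolist equates marginal revenue to marginal cost: 245 − 5Q = 21, so Q = 44.8. From demand, P = 133.
CS = ½·(245 − 133)·44.8 = 2508.8; PS = (133 − 21)·44.8 = 5017.6; TS = 7526.4.
Change in total welfare: 7526.4 − 10035.2 = −2508.8.

TS falls by 2508.8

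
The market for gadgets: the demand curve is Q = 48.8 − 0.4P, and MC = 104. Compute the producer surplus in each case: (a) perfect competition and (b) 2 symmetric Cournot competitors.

Competition: PS = 0; Cournot: PS = 28.8

Inverting demand: P = 122 − 2.5Q.
Under competition P = MC = 104, so Q = (122 − 104)/2.5 = 7.2.
PS = (104 − 104)·7.2 = 0.
Cournot with 2 identical firms: the symmetric best-response condition is 122 − 7.5q = 104. Each firm produces q = 2.4, total output Q = 4.8, price P = 110.
PS = (110 − 104)·4.8 = 28.8.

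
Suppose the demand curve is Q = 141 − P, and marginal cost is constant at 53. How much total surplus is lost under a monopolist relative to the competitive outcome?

Inverting demand: P = 141 − Q.
Under competition P = MC = 53, so Q = (141 − 53)/1 = 88.
Monopoly sets MR = MC: 141 − 2Q = 53 ⇒ Q = 44, P = 141 − 44 = 97.
DWL is the triangle between Q = 44 and Q = 88: ½·(88 − 44)·(97 − 53) = 968.

DWL = 968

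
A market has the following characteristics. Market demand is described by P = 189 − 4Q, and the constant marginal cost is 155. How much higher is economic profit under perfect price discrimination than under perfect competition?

Perfect competition: P = MC = 155, so 189 − 4Q = 155 and Q = 8.5.
Profit = (155 − 155)·8.5 = 0.
With perfect price discrimination, output is the efficient level Q = 8.5 (where demand meets MC), but every buyer pays their willingness to pay: CS = 0 and PS = total surplus.
PS equals the full surplus area, 144.5. Profit = 144.5 = 144.5.
Change in economic profit: 144.5 − 0 = 144.5.

Economic profit rises by 144.5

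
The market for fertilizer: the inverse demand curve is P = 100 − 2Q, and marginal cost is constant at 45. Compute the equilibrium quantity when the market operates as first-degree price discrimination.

Under first-degree price discrimination the firm charges each unit its demand price and produces up to where P = MC, i.e. Q = 27.5. Consumer surplus is zero; producer surplus equals total surplus.

Q = 27.5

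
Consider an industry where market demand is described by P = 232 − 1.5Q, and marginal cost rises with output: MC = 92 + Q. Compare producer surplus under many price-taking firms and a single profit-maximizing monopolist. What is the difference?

Competitive equilibrium sets price equal to marginal cost: 232 − 1.5Q = 92 + Q, so Q = 56 and P = 148.
PS = P·Q − VC(Q) = 148·56 − (92·56 + ½·1·56²) = 1568.
The monopolist equates marginal revenue to marginal cost: 232 − 3Q = 92 + Q, so Q = 35. From demand, P = 179.5.
PS = P·Q − VC(Q) = 179.5·35 − (92·35 + ½·1·35²) = 2450.
Change in producer surplus: 2450 − 1568 = 882.

PS rises by 882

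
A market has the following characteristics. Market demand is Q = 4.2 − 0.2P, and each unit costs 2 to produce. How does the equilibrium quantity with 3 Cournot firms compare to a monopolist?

Inverting demand: P = 21 − 5Q.
Cournot with 3 identical firms: the symmetric best-response condition is 21 − 20q = 2. Each firm produces q = 0.95, total output Q = 2.85, price P = 6.75.
The monopolist equates marginal revenue to marginal cost: 21 − 10Q = 2, so Q = 1.9. From demand, P = 11.5.

Cournot: Q = 2.85; Monopoly: Q = 1.9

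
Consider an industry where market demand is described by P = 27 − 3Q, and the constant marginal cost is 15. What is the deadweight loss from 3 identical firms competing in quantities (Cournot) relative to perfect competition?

Competitive firms price at marginal cost: P = 15, giving Q = 4.
Cournot with 3 identical firms: the symmetric best-response condition is 27 − 12q = 15. Each firm produces q = 1, total output Q = 3, price P = 18.
DWL is the triangle between Q = 3 and Q = 4: ½·(4 − 3)·(18 − 15) = 1.5.

DWL = 1.5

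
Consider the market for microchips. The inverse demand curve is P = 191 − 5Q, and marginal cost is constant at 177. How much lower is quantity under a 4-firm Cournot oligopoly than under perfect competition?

Quantity falls by 0.56

Perfect competition: P = MC = 177, so 191 − 5Q = 177 and Q = 2.8.
With 4 symmetric Cournot firms, each firm's FOC gives 191 − 25q = 177, so q = 0.56, Q = 4·0.56 = 2.24, and P = 179.8.
Change in quantity: 2.24 − 2.8 = −0.56.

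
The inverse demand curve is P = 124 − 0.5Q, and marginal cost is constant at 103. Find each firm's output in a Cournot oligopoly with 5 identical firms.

Cournot with 5 identical firms: the symmetric best-response condition is 124 − 3q = 103. Each firm produces q = 7, total output Q = 35, price P = 106.5.

q_i = 7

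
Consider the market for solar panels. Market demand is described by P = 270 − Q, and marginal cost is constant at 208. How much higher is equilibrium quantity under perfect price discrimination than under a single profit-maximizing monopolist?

Q rises by 31

A monopolist chooses Q where MR = MC. MR = 270 − 2Q; setting this equal to 208 gives Q = 31 and P = 239.
A perfectly discriminating monopolist sells every unit with P(Q) ≥ MC(Q), so output equals the competitive quantity Q = 62. Each buyer pays their reservation price, so CS = 0 and the firm captures all surplus.
Change in equilibrium quantity: 62 − 31 = 31.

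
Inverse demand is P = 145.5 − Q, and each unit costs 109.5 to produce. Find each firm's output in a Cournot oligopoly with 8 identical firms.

q_i = 4

With 8 symmetric Cournot firms, each firm's FOC gives 145.5 − 9q = 109.5, so q = 4, Q = 8·4 = 32, and P = 113.5.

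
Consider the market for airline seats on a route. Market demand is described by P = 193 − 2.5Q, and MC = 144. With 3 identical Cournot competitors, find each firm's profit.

π_i = 60.025

With 3 symmetric Cournot firms, each firm's FOC gives 193 − 10q = 144, so q = 4.9, Q = 3·4.9 = 14.7, and P = 156.25.
Each firm's profit = (156.25 − 144)·4.9 = 60.025.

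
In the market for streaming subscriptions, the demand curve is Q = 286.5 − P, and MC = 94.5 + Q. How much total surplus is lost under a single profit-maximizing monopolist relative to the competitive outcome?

Inverting demand: P = 286.5 − Q.
Competitive equilibrium sets price equal to marginal cost: 286.5 − Q = 94.5 + Q, so Q = 96 and P = 190.5.
Monopoly sets MR = MC: 286.5 − 2Q = 94.5 + Q ⇒ Q = 64, P = 286.5 − 64 = 222.5.
CS = ½·(286.5 − 190.5)·96 = 4608; PS = (190.5·96 − 94.5·96 − ½·1·96²) = 4608; TS = 9216.
CS = ½·(286.5 − 222.5)·64 = 2048; PS = (222.5·64 − 94.5·64 − ½·1·64²) = 6144; TS = 8192.
DWL = 9216 − 8192 = 1024.

DWL = 1024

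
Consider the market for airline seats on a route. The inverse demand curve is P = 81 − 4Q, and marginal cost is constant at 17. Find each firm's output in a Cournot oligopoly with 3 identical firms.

q_i = 4

With 3 symmetric Cournot firms, each firm's FOC gives 81 − 16q = 17, so q = 4, Q = 3·4 = 12, and P = 33.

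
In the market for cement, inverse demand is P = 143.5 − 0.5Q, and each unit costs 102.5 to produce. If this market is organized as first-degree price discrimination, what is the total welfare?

TS = 1681

With perfect price discrimination, output is the efficient level Q = 82 (where demand meets MC), but every buyer pays their willingness to pay: CS = 0 and PS = total surplus.
TS = 1681 (equal to competitive TS).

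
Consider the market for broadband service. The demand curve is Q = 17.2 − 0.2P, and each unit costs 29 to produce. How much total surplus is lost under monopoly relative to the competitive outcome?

Inverting demand: P = 86 − 5Q.
Perfect competition: P = MC = 29, so 86 − 5Q = 29 and Q = 11.4.
The monopolist equates marginal revenue to marginal cost: 86 − 10Q = 29, so Q = 5.7. From demand, P = 57.5.
DWL is the triangle between Q = 5.7 and Q = 11.4: ½·(11.4 − 5.7)·(57.5 − 29) = 81.225.

DWL = 81.225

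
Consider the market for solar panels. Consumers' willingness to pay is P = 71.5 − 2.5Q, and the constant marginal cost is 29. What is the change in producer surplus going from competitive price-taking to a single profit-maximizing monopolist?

Under competition P = MC = 29, so Q = (71.5 − 29)/2.5 = 17.
PS = (29 − 29)·17 = 0.
A monopolist chooses Q where MR = MC. MR = 71.5 − 5Q; setting this equal to 29 gives Q = 8.5 and P = 50.25.
PS = (50.25 − 29)·8.5 = 180.625.
Change in producer surplus: 180.625 − 0 = 180.625.

PS rises by 180.625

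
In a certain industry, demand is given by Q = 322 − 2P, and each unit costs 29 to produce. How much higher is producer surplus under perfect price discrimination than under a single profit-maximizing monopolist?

Inverting demand: P = 161 − 0.5Q.
Monopoly sets MR = MC: 161 − Q = 29 ⇒ Q = 132, P = 161 − 0.5·132 = 95.
PS = (95 − 29)·132 = 8712.
Under first-degree price discrimination the firm charges each unit its demand price and produces up to where P = MC, i.e. Q = 264. Consumer surplus is zero; producer surplus equals total surplus.
PS = ½·(161 − 29)·264 = 17424.
Change in producer surplus: 17424 − 8712 = 8712.

PS rises by 8712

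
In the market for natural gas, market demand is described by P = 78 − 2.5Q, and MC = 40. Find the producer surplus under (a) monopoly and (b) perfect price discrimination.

The monopolist equates marginal revenue to marginal cost: 78 − 5Q = 40, so Q = 7.6. From demand, P = 59.
PS = (59 − 40)·7.6 = 144.4.
With perfect price discrimination, output is the efficient level Q = 15.2 (where demand meets MC), but every buyer pays their willingness to pay: CS = 0 and PS = total surplus.
PS = ½·(78 − 40)·15.2 = 288.8.

Monopoly: PS = 144.4; Perfect PD: PS = 288.8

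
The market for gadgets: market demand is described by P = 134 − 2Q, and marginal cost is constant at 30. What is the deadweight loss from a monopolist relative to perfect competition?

DWL = 676

Under competition P = MC = 30, so Q = (134 − 30)/2 = 52.
Monopoly sets MR = MC: 134 − 4Q = 30 ⇒ Q = 26, P = 134 − 2·26 = 82.
DWL is the triangle between Q = 26 and Q = 52: ½·(52 − 26)·(82 − 30) = 676.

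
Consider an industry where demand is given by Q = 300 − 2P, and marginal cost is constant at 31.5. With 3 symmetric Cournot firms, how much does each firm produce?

q_i = 59.25

Inverting demand: P = 150 − 0.5Q.
With 3 symmetric Cournot firms, each firm's FOC gives 150 − 2q = 31.5, so q = 59.25, Q = 3·59.25 = 177.75, and P = 61.125.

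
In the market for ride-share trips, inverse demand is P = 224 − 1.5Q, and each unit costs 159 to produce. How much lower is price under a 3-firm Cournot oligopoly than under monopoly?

Price falls by 16.25

A monopolist chooses Q where MR = MC. MR = 224 − 3Q; setting this equal to 159 gives Q = 65/3 and P = 191.5.
With 3 symmetric Cournot firms, each firm's FOC gives 224 − 6q = 159, so q = 65/6, Q = 3·65/6 = 32.5, and P = 175.25.
Change in price: 175.25 − 191.5 = −16.25.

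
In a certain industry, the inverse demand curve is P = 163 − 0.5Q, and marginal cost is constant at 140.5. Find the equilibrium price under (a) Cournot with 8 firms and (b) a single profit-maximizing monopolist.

In a 8-firm Cournot equilibrium, symmetry and the first-order condition give q = (163 − 140.5)/(4.5) = 5. So Q = 40 and P = 143.
The monopolist equates marginal revenue to marginal cost: 163 − Q = 140.5, so Q = 22.5. From demand, P = 151.75.

Cournot: P = 143; Monopoly: P = 151.75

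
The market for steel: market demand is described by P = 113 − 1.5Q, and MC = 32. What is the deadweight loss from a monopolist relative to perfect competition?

DWL = 546.75

Competitive firms price at marginal cost: P = 32, giving Q = 54.
The monopolist equates marginal revenue to marginal cost: 113 − 3Q = 32, so Q = 27. From demand, P = 72.5.
DWL is the triangle between Q = 27 and Q = 54: ½·(54 − 27)·(72.5 − 32) = 546.75.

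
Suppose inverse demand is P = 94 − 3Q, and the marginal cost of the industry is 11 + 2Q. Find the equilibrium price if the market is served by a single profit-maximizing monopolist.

A monopolist chooses Q where MR = MC. MR = 94 − 6Q; setting this equal to 11 + 2Q gives Q = 10.375 and P = 62.875.

P = 62.875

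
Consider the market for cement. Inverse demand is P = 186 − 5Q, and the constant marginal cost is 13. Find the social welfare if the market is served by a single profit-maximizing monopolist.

Monopoly sets MR = MC: 186 − 10Q = 13 ⇒ Q = 17.3, P = 186 − 5·17.3 = 99.5.
CS = ½·(186 − 99.5)·17.3 = 748.225; PS = (99.5 − 13)·17.3 = 1496.45; TS = 2244.675.

TS = 2244.675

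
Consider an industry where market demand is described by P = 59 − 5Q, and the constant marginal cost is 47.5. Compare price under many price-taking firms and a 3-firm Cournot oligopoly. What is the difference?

P rises by 2.875

Perfect competition: P = MC = 47.5, so 59 − 5Q = 47.5 and Q = 2.3.
With 3 symmetric Cournot firms, each firm's FOC gives 59 − 20q = 47.5, so q = 0.575, Q = 3·0.575 = 1.725, and P = 50.375.
Change in price: 50.375 − 47.5 = 2.875.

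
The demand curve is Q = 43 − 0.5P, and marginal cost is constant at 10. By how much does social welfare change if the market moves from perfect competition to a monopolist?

Social welfare falls by 361

Inverting demand: P = 86 − 2Q.
Competitive firms price at marginal cost: P = 10, giving Q = 38.
CS = ½·(86 − 10)·38 = 1444; PS = (10 − 10)·38 = 0; TS = 1444.
A monopolist chooses Q where MR = MC. MR = 86 − 4Q; setting this equal to 10 gives Q = 19 and P = 48.
CS = ½·(86 − 48)·19 = 361; PS = (48 − 10)·19 = 722; TS = 1083.
Change in social welfare: 1083 − 1444 = −361.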